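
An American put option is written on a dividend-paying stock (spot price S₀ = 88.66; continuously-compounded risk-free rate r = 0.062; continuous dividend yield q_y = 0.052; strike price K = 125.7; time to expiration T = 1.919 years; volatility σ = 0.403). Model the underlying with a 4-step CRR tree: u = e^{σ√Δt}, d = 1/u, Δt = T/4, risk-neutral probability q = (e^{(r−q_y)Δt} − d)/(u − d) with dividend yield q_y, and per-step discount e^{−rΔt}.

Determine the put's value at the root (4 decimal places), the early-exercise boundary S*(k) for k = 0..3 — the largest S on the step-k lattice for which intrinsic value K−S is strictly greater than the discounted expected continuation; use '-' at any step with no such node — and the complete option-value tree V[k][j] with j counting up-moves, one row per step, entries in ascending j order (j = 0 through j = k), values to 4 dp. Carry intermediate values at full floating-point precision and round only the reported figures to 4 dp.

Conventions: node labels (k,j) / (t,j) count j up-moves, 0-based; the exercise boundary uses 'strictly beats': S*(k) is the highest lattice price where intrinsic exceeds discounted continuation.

Δt=0.47975  u=1.32198  d=0.75644  q=0.43917  discount=0.97069
step 4 (expiry): payoffs max(K−S,0) = 96.6716 74.9688 37.0400 0.0000 0.0000
step 3: (k=3,j=0): S=38.3750, K−S=87.3250, hold=84.5866 ⇒ V=87.3250 exercise | (k=3,j=1): S=67.0658, K−S=58.6342, hold=56.6027 ⇒ V=58.6342 exercise | (k=3,j=2): S=117.2071, K−S=8.4929, hold=20.1644 ⇒ V=20.1644 continue | (k=3,j=3): S=204.8362, K−S=0.0000, hold=0.0000 ⇒ V=0.0000 continue  boundary S*=67.0658
step 2: (k=2,j=0): S=50.7312, K−S=74.9688, hold=72.5349 ⇒ V=74.9688 exercise | (k=2,j=1): S=88.6600, K−S=37.0400, hold=40.5162 ⇒ V=40.5162 continue | (k=2,j=2): S=154.9460, K−S=0.0000, hold=10.9774 ⇒ V=10.9774 continue  boundary S*=50.7312
step 1: (k=1,j=0): S=67.0658, K−S=58.6342, hold=58.0846 ⇒ V=58.6342 exercise | (k=1,j=1): S=117.2071, K−S=8.4929, hold=26.7364 ⇒ V=26.7364 continue  boundary S*=67.0658
step 0: (k=0,j=0): S=88.6600, K−S=37.0400, hold=43.3178 ⇒ V=43.3178 continue  boundary S*=-

price = 43.3178
boundary = - 67.0658 50.7312 67.0658
tree:
43.3178
58.6342 26.7364
74.9688 40.5162 10.9774
87.3250 58.6342 20.1644 0.0000
96.6716 74.9688 37.0400 0.0000 0.0000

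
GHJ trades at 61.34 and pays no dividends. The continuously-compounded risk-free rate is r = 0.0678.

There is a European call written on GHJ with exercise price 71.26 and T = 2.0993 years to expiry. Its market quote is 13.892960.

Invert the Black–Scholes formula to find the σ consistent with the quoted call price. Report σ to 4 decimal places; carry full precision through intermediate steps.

At σ = 0.4025 the Black–Scholes value reproduces the quote:
σ√T = 0.4025·√2.0993 = 0.583181
d₁ = (ln(S/K) + (r+σ²/2)T) / (σ√T) = (ln(61.34/71.26) + (0.0678+0.4025²/2)·2.0993) / 0.583181 = (-0.149903 + 0.312382) / 0.583181 = 0.278609
d₂ = d₁ − σ√T = 0.278609 − 0.583181 = -0.304572
e^{−rT} = 0.867333
N(d₁) = 0.609728,  N(d₂) = 0.380346
V = S·N(d₁) − K·e^{−rT}·N(d₂) = 37.400688 − 23.507728 = 13.892960 (matching the quote); vega is positive throughout, so no other σ reproduces this price

sigma = 0.4025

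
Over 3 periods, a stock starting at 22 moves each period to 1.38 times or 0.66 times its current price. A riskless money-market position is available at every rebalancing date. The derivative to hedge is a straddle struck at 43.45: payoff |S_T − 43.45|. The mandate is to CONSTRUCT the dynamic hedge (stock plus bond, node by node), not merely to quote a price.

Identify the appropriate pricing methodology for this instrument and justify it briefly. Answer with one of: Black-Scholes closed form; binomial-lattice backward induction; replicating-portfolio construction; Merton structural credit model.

framework: replicating-portfolio construction

Key observation: the deliverable is the dynamic trading strategy on the 3-step tree (spot 22, moves 1.38 and 0.66), so the valuation must go through the node-by-node replicating-portfolio solve.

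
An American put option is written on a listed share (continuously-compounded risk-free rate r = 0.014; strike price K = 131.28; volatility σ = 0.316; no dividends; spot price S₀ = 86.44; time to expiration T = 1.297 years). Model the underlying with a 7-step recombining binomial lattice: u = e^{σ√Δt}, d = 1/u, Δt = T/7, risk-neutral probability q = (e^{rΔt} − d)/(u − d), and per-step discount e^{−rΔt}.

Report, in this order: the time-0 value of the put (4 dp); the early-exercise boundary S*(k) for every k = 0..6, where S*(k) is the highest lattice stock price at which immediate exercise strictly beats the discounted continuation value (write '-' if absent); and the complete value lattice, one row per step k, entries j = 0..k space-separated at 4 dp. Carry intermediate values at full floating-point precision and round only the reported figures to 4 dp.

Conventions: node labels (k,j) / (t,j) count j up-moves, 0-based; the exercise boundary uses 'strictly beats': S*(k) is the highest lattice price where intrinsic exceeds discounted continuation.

price = 45.8255
boundary = - 75.4469 65.8518 75.4469 86.4400 99.0349 113.4649
tree:
45.8255
55.8331 35.0399
65.4282 45.1536 24.0781
73.8030 55.8331 33.6234 13.6835
81.1127 65.4282 44.8400 21.4377 5.2072
87.4928 73.8030 55.8331 32.2451 9.6368 0.3509
93.0615 81.1127 65.4282 44.8400 17.8151 0.6708 0.0000
97.9220 87.4928 73.8030 55.8331 32.2451 1.2825 0.0000 0.0000

Δt=0.18529  u=1.14571  d=0.87282  q=0.47557  discount=0.99741
step 7 (expiry): payoffs max(K−S,0) = 97.9220 87.4928 73.8030 55.8331 32.2451 1.2825 0.0000 0.0000
step 6: (k=6,j=0): S=38.2185, K−S=93.0615, hold=92.7214 ⇒ V=93.0615 exercise | (k=6,j=1): S=50.1673, K−S=81.1127, hold=80.7726 ⇒ V=81.1127 exercise | (k=6,j=2): S=65.8518, K−S=65.4282, hold=65.0881 ⇒ V=65.4282 exercise | (k=6,j=3): S=86.4400, K−S=44.8400, hold=44.4999 ⇒ V=44.8400 exercise | (k=6,j=4): S=113.4649, K−S=17.8151, hold=17.4750 ⇒ V=17.8151 exercise | (k=6,j=5): S=148.9390, K−S=0.0000, hold=0.6708 ⇒ V=0.6708 continue | (k=6,j=6): S=195.5039, K−S=0.0000, hold=0.0000 ⇒ V=0.0000 continue  boundary S*=113.4649
step 5: (k=5,j=0): S=43.7872, K−S=87.4928, hold=87.1527 ⇒ V=87.4928 exercise | (k=5,j=1): S=57.4770, K−S=73.8030, hold=73.4629 ⇒ V=73.8030 exercise | (k=5,j=2): S=75.4469, K−S=55.8331, hold=55.4930 ⇒ V=55.8331 exercise | (k=5,j=3): S=99.0349, K−S=32.2451, hold=31.9050 ⇒ V=32.2451 exercise | (k=5,j=4): S=129.9975, K−S=1.2825, hold=9.6368 ⇒ V=9.6368 continue | (k=5,j=5): S=170.6405, K−S=0.0000, hold=0.3509 ⇒ V=0.3509 continue  boundary S*=99.0349
step 4: (k=4,j=0): S=50.1673, K−S=81.1127, hold=80.7726 ⇒ V=81.1127 exercise | (k=4,j=1): S=65.8518, K−S=65.4282, hold=65.0881 ⇒ V=65.4282 exercise | (k=4,j=2): S=86.4400, K−S=44.8400, hold=44.4999 ⇒ V=44.8400 exercise | (k=4,j=3): S=113.4649, K−S=17.8151, hold=21.4377 ⇒ V=21.4377 continue | (k=4,j=4): S=148.9390, K−S=0.0000, hold=5.2072 ⇒ V=5.2072 continue  boundary S*=86.4400
step 3: (k=3,j=0): S=57.4770, K−S=73.8030, hold=73.4629 ⇒ V=73.8030 exercise | (k=3,j=1): S=75.4469, K−S=55.8331, hold=55.4930 ⇒ V=55.8331 exercise | (k=3,j=2): S=99.0349, K−S=32.2451, hold=33.6234 ⇒ V=33.6234 continue | (k=3,j=3): S=129.9975, K−S=1.2825, hold=13.6835 ⇒ V=13.6835 continue  boundary S*=75.4469
step 2: (k=2,j=0): S=65.8518, K−S=65.4282, hold=65.0881 ⇒ V=65.4282 exercise | (k=2,j=1): S=86.4400, K−S=44.8400, hold=45.1536 ⇒ V=45.1536 continue | (k=2,j=2): S=113.4649, K−S=17.8151, hold=24.0781 ⇒ V=24.0781 continue  boundary S*=65.8518
step 1: (k=1,j=0): S=75.4469, K−S=55.8331, hold=55.6418 ⇒ V=55.8331 exercise | (k=1,j=1): S=99.0349, K−S=32.2451, hold=35.0399 ⇒ V=35.0399 continue  boundary S*=75.4469
step 0: (k=0,j=0): S=86.4400, K−S=44.8400, hold=45.8255 ⇒ V=45.8255 continue  boundary S*=-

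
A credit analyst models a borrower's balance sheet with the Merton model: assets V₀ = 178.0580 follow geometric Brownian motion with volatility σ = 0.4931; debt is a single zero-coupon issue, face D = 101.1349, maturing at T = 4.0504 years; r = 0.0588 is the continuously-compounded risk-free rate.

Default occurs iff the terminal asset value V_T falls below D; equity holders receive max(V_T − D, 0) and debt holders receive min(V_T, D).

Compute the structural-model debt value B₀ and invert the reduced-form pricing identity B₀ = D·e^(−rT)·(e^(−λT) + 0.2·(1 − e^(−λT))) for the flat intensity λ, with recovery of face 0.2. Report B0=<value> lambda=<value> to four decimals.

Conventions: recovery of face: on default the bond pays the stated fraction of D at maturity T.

Equity is a call on the firm's assets struck at D = 101.1349:
d₁ = [ln(V₀/D) + (r + σ²/2)T] / (σ√T)
   = [ln(178.0580/101.1349) + (0.0588 + 0.5·0.4931²)·4.0504] / (0.4931·√4.0504)
   = [0.565654 + 0.730586] / 0.992394 = 1.306175
d₂ = d₁ − σ√T = 1.306175 − 0.992394 = 0.313782
N(d₁) = 0.904254,  N(d₂) = 0.623157,  e^(−rT) = 0.788074
E₀ = V₀·N(d₁) − D·e^(−rT)·N(d₂)
   = 178.0580·0.904254 − 101.1349·0.788074·0.623157 = 111.342894
B₀ = V₀ − E₀ = 178.0580 − 111.342894 = 66.715106
e^(−λT) = (B₀·e^(rT)/D − 0.2)/(1 − 0.2) = (66.7151·1.268917/101.1349 − 0.2)/0.8 = 0.79632405
λ = −ln(0.79632405)/4.0504 = 0.056229

B0=66.7151 lambda=0.0562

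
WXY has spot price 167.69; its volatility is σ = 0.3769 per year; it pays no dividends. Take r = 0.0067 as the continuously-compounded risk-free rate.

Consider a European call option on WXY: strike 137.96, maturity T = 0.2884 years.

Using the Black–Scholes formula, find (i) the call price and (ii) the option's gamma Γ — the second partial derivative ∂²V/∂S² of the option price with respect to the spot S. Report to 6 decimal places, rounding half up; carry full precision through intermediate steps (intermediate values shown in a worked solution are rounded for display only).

σ√T = 0.3769·√0.2884 = 0.202406
d₁ = (ln(S/K) + (r+σ²/2)T) / (σ√T) = (ln(167.69/137.96) + (0.0067+0.3769²/2)·0.2884) / 0.202406 = (0.195153 + 0.022416) / 0.202406 = 1.074916
d₂ = d₁ − σ√T = 1.074916 − 0.202406 = 0.872510
e^{−rT} = 0.998070
N(d₁) = 0.858794,  N(d₂) = 0.808535
Call price V = S·N(d₁) − K·e^{−rT}·N(d₂) = 144.011141 − 111.330142 = 32.680999
φ(d₁) = (1/√(2π))·e^{−d₁²/2} = 0.223876
Γ = φ(d₁) / (S·σ·√T) = 0.006596

price = 32.680999
Γ = 0.006596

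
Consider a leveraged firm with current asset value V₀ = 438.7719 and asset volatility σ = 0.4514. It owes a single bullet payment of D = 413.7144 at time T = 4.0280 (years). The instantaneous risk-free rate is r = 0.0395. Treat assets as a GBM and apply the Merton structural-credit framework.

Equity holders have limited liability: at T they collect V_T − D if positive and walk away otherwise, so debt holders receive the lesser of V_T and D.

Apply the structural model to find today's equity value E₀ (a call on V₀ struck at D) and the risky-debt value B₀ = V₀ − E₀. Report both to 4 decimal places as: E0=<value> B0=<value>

Work the structural quantities from V₀ = 438.7719 against face 413.7144:
d₁ = [ln(V₀/D) + (r + σ²/2)T] / (σ√T)
   = [ln(438.7719/413.7144) + (0.0395 + 0.5·0.4514²)·4.0280] / (0.4514·√4.0280)
   = [0.058804 + 0.569483] / 0.905954 = 0.693508
d₂ = d₁ − σ√T = 0.693508 − 0.905954 = -0.212446
N(d₁) = 0.756005,  N(d₂) = 0.415879,  e^(−rT) = 0.852906
E₀ = V₀·N(d₁) − D·e^(−rT)·N(d₂)
   = 438.7719·0.756005 − 413.7144·0.852906·0.415879 = 184.966574
B₀ = V₀ − E₀ = 438.7719 − 184.966574 = 253.805326

E0=184.9666 B0=253.8053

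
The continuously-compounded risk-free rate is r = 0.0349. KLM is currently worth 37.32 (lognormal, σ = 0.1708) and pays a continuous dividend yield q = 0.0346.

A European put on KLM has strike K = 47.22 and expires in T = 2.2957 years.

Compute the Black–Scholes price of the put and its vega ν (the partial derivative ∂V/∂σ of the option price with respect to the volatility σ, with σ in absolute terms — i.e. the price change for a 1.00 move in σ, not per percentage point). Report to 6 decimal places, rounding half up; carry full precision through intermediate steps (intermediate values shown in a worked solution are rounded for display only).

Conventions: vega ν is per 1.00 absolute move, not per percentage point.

σ√T = 0.1708·√2.2957 = 0.258789
d₁ = (ln(S/K) + (r−q+σ²/2)T) / (σ√T) = (ln(37.32/47.22) + (0.0349−0.0346+0.1708²/2)·2.2957) / 0.258789 = (-0.235288 + 0.034175) / 0.258789 = -0.777134
d₂ = d₁ − σ√T = -0.777134 − 0.258789 = -1.035923
e^{−rT} = 0.923006
e^{−qT} = 0.923642
N(−d₁) = 0.781460,  N(−d₂) = 0.849881
Put price V = K·e^{−rT}·N(−d₂) − S·e^{−qT}·N(−d₁) = 37.041490 − 26.937170 = 10.104320
φ(d₁) = (1/√(2π))·e^{−d₁²/2} = 0.294962
ν = S·e^{−qT}·φ(d₁)·√T = 15.405270

price = 10.104320
ν = 15.405270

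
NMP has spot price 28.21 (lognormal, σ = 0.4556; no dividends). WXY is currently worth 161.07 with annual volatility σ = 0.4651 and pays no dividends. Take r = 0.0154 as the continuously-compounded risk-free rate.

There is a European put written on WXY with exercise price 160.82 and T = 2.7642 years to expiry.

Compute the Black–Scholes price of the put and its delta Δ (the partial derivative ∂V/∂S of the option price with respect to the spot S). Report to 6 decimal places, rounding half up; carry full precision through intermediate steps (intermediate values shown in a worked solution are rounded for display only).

price = 44.028874
Δ = -0.328632

σ√T = 0.4651·√2.7642 = 0.773270
d₁ = (ln(S/K) + (r+σ²/2)T) / (σ√T) = (ln(161.07/160.82) + (0.0154+0.4651²/2)·2.7642) / 0.773270 = (0.001553 + 0.341542) / 0.773270 = 0.443694
d₂ = d₁ − σ√T = 0.443694 − 0.773270 = -0.329576
e^{−rT} = 0.958325
N(−d₁) = 0.328632,  N(−d₂) = 0.629140
Put price V = K·e^{−rT}·N(−d₂) − S·N(−d₁) = 96.961621 − 52.932747 = 44.028874
Δ = −N(−d₁) = -0.328632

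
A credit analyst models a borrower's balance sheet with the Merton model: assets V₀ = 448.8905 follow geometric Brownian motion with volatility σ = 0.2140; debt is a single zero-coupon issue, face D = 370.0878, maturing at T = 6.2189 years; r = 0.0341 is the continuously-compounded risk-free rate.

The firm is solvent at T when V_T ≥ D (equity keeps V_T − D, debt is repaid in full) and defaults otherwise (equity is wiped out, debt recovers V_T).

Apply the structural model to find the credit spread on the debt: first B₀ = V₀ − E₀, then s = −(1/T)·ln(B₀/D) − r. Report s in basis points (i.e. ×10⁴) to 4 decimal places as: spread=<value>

spread=138.7269

Equity is a call on the firm's assets struck at D = 370.0878:
d₁ = [ln(V₀/D) + (r + σ²/2)T] / (σ√T)
   = [ln(448.8905/370.0878) + (0.0341 + 0.5·0.2140²)·6.2189] / (0.2140·√6.2189)
   = [0.193039 + 0.354465] / 0.533667 = 1.025927
d₂ = d₁ − σ√T = 1.025927 − 0.533667 = 0.492260
N(d₁) = 0.847537,  N(d₂) = 0.688732,  e^(−rT) = 0.808913
E₀ = V₀·N(d₁) − D·e^(−rT)·N(d₂)
   = 448.8905·0.847537 − 370.0878·0.808913·0.688732 = 174.266495
B₀ = V₀ − E₀ = 448.8905 − 174.266495 = 274.624005
spread = −(1/T)·ln(B₀/D) − r = −(1/6.2189)·ln(274.624005/370.0878) − 0.0341 = 0.01387269
in basis points: 0.01387269 × 10⁴ = 138.7269 bp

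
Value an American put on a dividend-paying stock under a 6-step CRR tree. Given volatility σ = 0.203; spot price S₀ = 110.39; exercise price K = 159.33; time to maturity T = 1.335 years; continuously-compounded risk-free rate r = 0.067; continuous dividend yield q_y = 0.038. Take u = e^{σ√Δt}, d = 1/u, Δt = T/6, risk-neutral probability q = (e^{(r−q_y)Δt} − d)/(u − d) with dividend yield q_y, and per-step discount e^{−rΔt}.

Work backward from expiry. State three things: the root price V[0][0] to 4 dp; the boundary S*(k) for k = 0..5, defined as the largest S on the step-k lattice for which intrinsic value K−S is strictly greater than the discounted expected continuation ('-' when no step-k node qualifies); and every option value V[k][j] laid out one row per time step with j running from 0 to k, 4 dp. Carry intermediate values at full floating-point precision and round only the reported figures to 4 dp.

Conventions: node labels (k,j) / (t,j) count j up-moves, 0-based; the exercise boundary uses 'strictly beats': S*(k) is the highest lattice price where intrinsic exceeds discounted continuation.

Δt=0.22250, u=1.10049, d=0.90869, q=0.50983, disc=e^(-rΔt)=0.98520
k=6 terminal: V=max(K-S,0) → 97.1838 84.0662 68.1797 48.9400 25.6392 0.0000 0.0000
k=5: j=0 S=68.3913 intr=90.9387 cont=89.1570 V=90.9387[EX]; j=1 S=82.8271 intr=76.5029 cont=74.8427 V=76.5029[EX]; j=2 S=100.3099 intr=59.0201 cont=57.5070 V=59.0201[EX]; j=3 S=121.4830 intr=37.8470 cont=36.5122 V=37.8470[EX]; j=4 S=147.1253 intr=12.2047 cont=12.3816 V=12.3816[hold]; j=5 S=178.1800 intr=0.0000 cont=0.0000 V=0.0000[hold]  S*(5)=121.4830
k=4: j=0 S=75.2638 intr=84.0662 cont=82.3422 V=84.0662[EX]; j=1 S=91.1503 intr=68.1797 cont=66.5895 V=68.1797[EX]; j=2 S=110.3900 intr=48.9400 cont=47.5118 V=48.9400[EX]; j=3 S=133.6908 intr=25.6392 cont=24.4961 V=25.6392[EX]; j=4 S=161.9098 intr=0.0000 cont=5.9793 V=5.9793[hold]  S*(4)=133.6908
k=3: j=0 S=82.8271 intr=76.5029 cont=74.8427 V=76.5029[EX]; j=1 S=100.3099 intr=59.0201 cont=57.5070 V=59.0201[EX]; j=2 S=121.4830 intr=37.8470 cont=36.5122 V=37.8470[EX]; j=3 S=147.1253 intr=12.2047 cont=15.3850 V=15.3850[hold]  S*(3)=121.4830
k=2: j=0 S=91.1503 intr=68.1797 cont=66.5895 V=68.1797[EX]; j=1 S=110.3900 intr=48.9400 cont=47.5118 V=48.9400[EX]; j=2 S=133.6908 intr=25.6392 cont=26.0046 V=26.0046[hold]  S*(2)=110.3900
k=1: j=0 S=100.3099 intr=59.0201 cont=57.5070 V=59.0201[EX]; j=1 S=121.4830 intr=37.8470 cont=36.6957 V=37.8470[EX]  S*(1)=121.4830
k=0: j=0 S=110.3900 intr=48.9400 cont=47.5118 V=48.9400[EX]  S*(0)=110.3900

price = 48.9400
boundary = 110.3900 121.4830 110.3900 121.4830 133.6908 121.4830
tree:
48.9400
59.0201 37.8470
68.1797 48.9400 26.0046
76.5029 59.0201 37.8470 15.3850
84.0662 68.1797 48.9400 25.6392 5.9793
90.9387 76.5029 59.0201 37.8470 12.3816 0.0000
97.1838 84.0662 68.1797 48.9400 25.6392 0.0000 0.0000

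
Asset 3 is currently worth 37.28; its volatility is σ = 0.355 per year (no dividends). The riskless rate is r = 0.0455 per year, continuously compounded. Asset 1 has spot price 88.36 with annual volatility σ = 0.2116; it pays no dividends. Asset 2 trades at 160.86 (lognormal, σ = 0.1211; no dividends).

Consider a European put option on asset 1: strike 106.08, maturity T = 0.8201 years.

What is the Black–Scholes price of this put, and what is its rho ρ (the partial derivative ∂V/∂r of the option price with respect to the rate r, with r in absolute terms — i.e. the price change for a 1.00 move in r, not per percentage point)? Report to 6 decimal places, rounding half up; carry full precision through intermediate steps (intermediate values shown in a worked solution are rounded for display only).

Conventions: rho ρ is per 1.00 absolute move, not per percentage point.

price = 16.179523
ρ = -67.357710

σ√T = 0.2116·√0.8201 = 0.191624
d₁ = (ln(S/K) + (r+σ²/2)T) / (σ√T) = (ln(88.36/106.08) + (0.0455+0.2116²/2)·0.8201) / 0.191624 = (-0.182774 + 0.055674) / 0.191624 = -0.663278
d₂ = d₁ − σ√T = -0.663278 − 0.191624 = -0.854902
e^{−rT} = 0.963373
N(−d₁) = 0.746424,  N(−d₂) = 0.803697
Put price V = K·e^{−rT}·N(−d₂) − S·N(−d₁) = 82.133532 − 65.954009 = 16.179523
ρ = −K·T·e^{−rT}·N(−d₂) = -67.357710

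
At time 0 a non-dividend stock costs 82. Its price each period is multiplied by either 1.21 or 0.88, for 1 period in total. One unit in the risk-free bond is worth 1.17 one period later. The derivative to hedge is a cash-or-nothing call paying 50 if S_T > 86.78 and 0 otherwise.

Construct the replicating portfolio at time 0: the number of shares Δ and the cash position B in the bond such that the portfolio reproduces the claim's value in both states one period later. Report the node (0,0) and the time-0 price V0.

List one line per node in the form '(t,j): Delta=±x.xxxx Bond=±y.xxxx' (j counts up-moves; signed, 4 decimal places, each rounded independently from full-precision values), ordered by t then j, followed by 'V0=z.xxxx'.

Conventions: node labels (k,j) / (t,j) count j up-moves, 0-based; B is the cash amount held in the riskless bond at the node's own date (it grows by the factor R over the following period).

Arbitrage-free pricing uses the up-move probability p* = (R−d)/(u−d) = 0.8788, discounting each step at R = 1.17.
Payoffs at expiry: V(1,0)=0.0000, V(1,1)=50.0000
Node (0,0) S=82.0000: V=(p*·50.0000+(1−p*)·0.0000)/1.17=37.5550; Δ=(50.0000−0.0000)/(99.2200−72.1600)=1.8477; B=V−Δ·S=-113.9601
As a check, the time-0 holding Δ(0,0)·S0 + B(0,0) comes to 37.5550 — exactly V0.

(0,0): Delta=1.8477 Bond=-113.9601
V0=37.5550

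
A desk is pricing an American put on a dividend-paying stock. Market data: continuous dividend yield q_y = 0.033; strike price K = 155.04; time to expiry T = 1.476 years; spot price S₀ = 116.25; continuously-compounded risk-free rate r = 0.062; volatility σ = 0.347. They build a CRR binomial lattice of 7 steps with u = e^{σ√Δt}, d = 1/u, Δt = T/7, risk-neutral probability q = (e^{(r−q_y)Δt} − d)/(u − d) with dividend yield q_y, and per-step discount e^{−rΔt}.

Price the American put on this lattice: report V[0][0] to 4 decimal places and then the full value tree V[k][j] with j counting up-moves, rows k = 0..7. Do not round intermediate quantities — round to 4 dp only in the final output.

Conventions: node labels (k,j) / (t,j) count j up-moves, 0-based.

price = 43.1115
tree:
43.1115
56.0442 30.2514
70.5136 41.8706 18.4647
82.9638 55.9128 27.7718 8.8651
93.5801 70.5136 40.3131 14.9158 2.5381
102.6327 82.9638 55.9128 24.4801 4.9396 0.0000
110.3520 93.5801 70.5136 38.7900 9.6133 0.0000 0.0000
116.9342 102.6327 82.9638 55.9128 18.7094 0.0000 0.0000 0.0000

Δt=0.21086  u=1.17274  d=0.85271  q=0.47941  discount=0.98701
step 7 (expiry): payoffs max(K−S,0) = 116.9342 102.6327 82.9638 55.9128 18.7094 0.0000 0.0000 0.0000
k=6: (k=6,j=0): S=44.6880, K−S=110.3520, hold=108.6482 ⇒ V=110.3520 exercise | (k=6,j=1): S=61.4599, K−S=93.5801, hold=91.9926 ⇒ V=93.5801 exercise | (k=6,j=2): S=84.5264, K−S=70.5136, hold=69.0860 ⇒ V=70.5136 exercise | (k=6,j=3): S=116.2500, K−S=38.7900, hold=37.5824 ⇒ V=38.7900 exercise | (k=6,j=4): S=159.8798, K−S=0.0000, hold=9.6133 ⇒ V=9.6133 continue | (k=6,j=5): S=219.8843, K−S=0.0000, hold=0.0000 ⇒ V=0.0000 continue | (k=6,j=6): S=302.4090, K−S=0.0000, hold=0.0000 ⇒ V=0.0000 continue
k=5: (k=5,j=0): S=52.4073, K−S=102.6327, hold=100.9825 ⇒ V=102.6327 exercise | (k=5,j=1): S=72.0762, K−S=82.9638, hold=81.4499 ⇒ V=82.9638 exercise | (k=5,j=2): S=99.1272, K−S=55.9128, hold=54.5865 ⇒ V=55.9128 exercise | (k=5,j=3): S=136.3306, K−S=18.7094, hold=24.4801 ⇒ V=24.4801 continue | (k=5,j=4): S=187.4968, K−S=0.0000, hold=4.9396 ⇒ V=4.9396 continue | (k=5,j=5): S=257.8662, K−S=0.0000, hold=0.0000 ⇒ V=0.0000 continue
k=4: (k=4,j=0): S=61.4599, K−S=93.5801, hold=91.9926 ⇒ V=93.5801 exercise | (k=4,j=1): S=84.5264, K−S=70.5136, hold=69.0860 ⇒ V=70.5136 exercise | (k=4,j=2): S=116.2500, K−S=38.7900, hold=40.3131 ⇒ V=40.3131 continue | (k=4,j=3): S=159.8798, K−S=0.0000, hold=14.9158 ⇒ V=14.9158 continue | (k=4,j=4): S=219.8843, K−S=0.0000, hold=2.5381 ⇒ V=2.5381 continue
k=3: (k=3,j=0): S=72.0762, K−S=82.9638, hold=81.4499 ⇒ V=82.9638 exercise | (k=3,j=1): S=99.1272, K−S=55.9128, hold=55.3072 ⇒ V=55.9128 exercise | (k=3,j=2): S=136.3306, K−S=18.7094, hold=27.7718 ⇒ V=27.7718 continue | (k=3,j=3): S=187.4968, K−S=0.0000, hold=8.8651 ⇒ V=8.8651 continue
k=2: (k=2,j=0): S=84.5264, K−S=70.5136, hold=69.0860 ⇒ V=70.5136 exercise | (k=2,j=1): S=116.2500, K−S=38.7900, hold=41.8706 ⇒ V=41.8706 continue | (k=2,j=2): S=159.8798, K−S=0.0000, hold=18.4647 ⇒ V=18.4647 continue
k=1: (k=1,j=0): S=99.1272, K−S=55.9128, hold=56.0442 ⇒ V=56.0442 continue | (k=1,j=1): S=136.3306, K−S=18.7094, hold=30.2514 ⇒ V=30.2514 continue
k=0: (k=0,j=0): S=116.2500, K−S=38.7900, hold=43.1115 ⇒ V=43.1115 continue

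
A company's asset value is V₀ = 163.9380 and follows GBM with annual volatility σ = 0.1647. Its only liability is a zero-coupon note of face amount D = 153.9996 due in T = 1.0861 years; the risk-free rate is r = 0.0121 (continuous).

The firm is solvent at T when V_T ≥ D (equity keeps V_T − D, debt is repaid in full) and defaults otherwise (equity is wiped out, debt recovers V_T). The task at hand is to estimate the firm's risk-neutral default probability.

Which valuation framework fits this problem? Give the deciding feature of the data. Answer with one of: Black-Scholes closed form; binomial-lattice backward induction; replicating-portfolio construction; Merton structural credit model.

framework: Merton structural credit model

Key observation: the question is about default risk generated by asset-value dynamics against a debt face of 153.9996 — the structural framework prices exactly that.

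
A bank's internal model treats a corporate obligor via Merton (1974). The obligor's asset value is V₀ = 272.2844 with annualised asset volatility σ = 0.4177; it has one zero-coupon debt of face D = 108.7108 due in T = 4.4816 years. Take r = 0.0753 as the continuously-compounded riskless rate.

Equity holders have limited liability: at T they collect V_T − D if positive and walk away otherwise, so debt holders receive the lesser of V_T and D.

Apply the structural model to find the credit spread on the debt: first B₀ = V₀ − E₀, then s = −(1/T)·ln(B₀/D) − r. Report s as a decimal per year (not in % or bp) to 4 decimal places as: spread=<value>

Apply the equity-as-call identities (strike 108.7108, horizon 4.4816 years):
d₁ = [ln(V₀/D) + (r + σ²/2)T] / (σ√T)
   = [ln(272.2844/108.7108) + (0.0753 + 0.5·0.4177²)·4.4816] / (0.4177·√4.4816)
   = [0.918156 + 0.728424] / 0.884262 = 1.862095
d₂ = d₁ − σ√T = 1.862095 − 0.884262 = 0.977833
N(d₁) = 0.968705,  N(d₂) = 0.835922,  e^(−rT) = 0.713577
E₀ = V₀·N(d₁) − D·e^(−rT)·N(d₂)
   = 272.2844·0.968705 − 108.7108·0.713577·0.835922 = 198.917892
B₀ = V₀ − E₀ = 272.2844 − 198.917892 = 73.366508
spread = −(1/T)·ln(B₀/D) − r = −(1/4.4816)·ln(73.366508/108.7108) − 0.0753 = 0.01244179

spread=0.0124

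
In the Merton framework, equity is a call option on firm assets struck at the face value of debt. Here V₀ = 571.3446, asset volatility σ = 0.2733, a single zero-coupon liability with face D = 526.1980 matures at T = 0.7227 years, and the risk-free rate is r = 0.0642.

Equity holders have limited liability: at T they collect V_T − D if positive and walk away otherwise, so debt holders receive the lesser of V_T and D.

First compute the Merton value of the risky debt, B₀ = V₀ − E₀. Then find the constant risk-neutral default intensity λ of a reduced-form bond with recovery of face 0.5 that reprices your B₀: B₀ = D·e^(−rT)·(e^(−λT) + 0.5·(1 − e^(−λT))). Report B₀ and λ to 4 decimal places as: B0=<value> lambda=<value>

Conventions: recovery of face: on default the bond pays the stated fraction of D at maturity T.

Apply the equity-as-call identities (strike 526.1980, horizon 0.7227 years):
d₁ = [ln(V₀/D) + (r + σ²/2)T] / (σ√T)
   = [ln(571.3446/526.1980) + (0.0642 + 0.5·0.2733²)·0.7227] / (0.2733·√0.7227)
   = [0.082315 + 0.073388] / 0.232337 = 0.670158
d₂ = d₁ − σ√T = 0.670158 − 0.232337 = 0.437821
N(d₁) = 0.748621,  N(d₂) = 0.669242,  e^(−rT) = 0.954663
E₀ = V₀·N(d₁) − D·e^(−rT)·N(d₂)
   = 571.3446·0.748621 − 526.1980·0.954663·0.669242 = 91.532819
B₀ = V₀ − E₀ = 571.3446 − 91.532819 = 479.811781
e^(−λT) = (B₀·e^(rT)/D − 0.5)/(1 − 0.5) = (479.8118·1.047491/526.1980 − 0.5)/0.5 = 0.91030114
λ = −ln(0.91030114)/0.7227 = 0.130040

B0=479.8118 lambda=0.1300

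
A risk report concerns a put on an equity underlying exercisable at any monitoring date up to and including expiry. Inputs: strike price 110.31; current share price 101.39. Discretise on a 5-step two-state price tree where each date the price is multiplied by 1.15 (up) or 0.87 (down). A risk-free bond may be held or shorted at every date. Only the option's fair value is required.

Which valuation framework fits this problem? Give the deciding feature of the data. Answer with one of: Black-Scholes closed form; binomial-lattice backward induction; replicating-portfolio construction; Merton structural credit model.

framework: binomial-lattice backward induction

Key observation: the put (strike 110.31 on spot 101.39) is American-style on a 5-step discrete price model, so the early-exercise decision at every node requires stepwise backward valuation — a closed form cannot price the exercise right.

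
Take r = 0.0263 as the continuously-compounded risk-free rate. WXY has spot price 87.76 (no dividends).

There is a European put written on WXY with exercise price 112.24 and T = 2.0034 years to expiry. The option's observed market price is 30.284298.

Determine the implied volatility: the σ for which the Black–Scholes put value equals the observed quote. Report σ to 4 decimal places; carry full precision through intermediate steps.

At σ = 0.3608 the Black–Scholes value reproduces the quote:
σ√T = 0.3608·√2.0034 = 0.510682
d₁ = (ln(S/K) + (r+σ²/2)T) / (σ√T) = (ln(87.76/112.24) + (0.0263+0.3608²/2)·2.0034) / 0.510682 = (-0.246034 + 0.183087) / 0.510682 = -0.123259
d₂ = d₁ − σ√T = -0.123259 − 0.510682 = -0.633941
e^{−rT} = 0.948675
N(−d₁) = 0.549049,  N(−d₂) = 0.736940
V = K·e^{−rT}·N(−d₂) − S·N(−d₁) = 78.468847 − 48.184549 = 30.284298 (equal to the quote); since ∂V/∂σ > 0 for all σ, the implied volatility is unique

sigma = 0.3608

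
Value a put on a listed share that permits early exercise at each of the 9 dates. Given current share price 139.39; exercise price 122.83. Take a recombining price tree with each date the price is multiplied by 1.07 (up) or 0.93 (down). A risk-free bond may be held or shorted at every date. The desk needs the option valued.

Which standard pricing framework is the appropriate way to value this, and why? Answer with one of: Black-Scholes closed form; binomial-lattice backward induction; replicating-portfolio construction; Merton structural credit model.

Key observation: the defining feature is the embedded early-exercise option across 9 discrete dates on the spot-139.39 tree; pricing the strike-122.83 put means working backward with an exercise test at every node.

framework: binomial-lattice backward induction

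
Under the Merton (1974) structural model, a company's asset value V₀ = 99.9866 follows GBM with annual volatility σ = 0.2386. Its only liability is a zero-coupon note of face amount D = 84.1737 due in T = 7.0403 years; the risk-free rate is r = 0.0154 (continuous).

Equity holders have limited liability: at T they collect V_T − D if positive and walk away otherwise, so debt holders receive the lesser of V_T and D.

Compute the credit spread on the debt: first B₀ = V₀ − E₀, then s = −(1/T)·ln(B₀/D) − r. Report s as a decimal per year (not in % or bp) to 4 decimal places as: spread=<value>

spread=0.0237

With assets at 99.9866 and a single debt payment of 84.1737 at 7.0403 years:
d₁ = [ln(V₀/D) + (r + σ²/2)T] / (σ√T)
   = [ln(99.9866/84.1737) + (0.0154 + 0.5·0.2386²)·7.0403] / (0.2386·√7.0403)
   = [0.172154 + 0.308823] / 0.633091 = 0.759727
d₂ = d₁ − σ√T = 0.759727 − 0.633091 = 0.126636
N(d₁) = 0.776291,  N(d₂) = 0.550386,  e^(−rT) = 0.897250
E₀ = V₀·N(d₁) − D·e^(−rT)·N(d₂)
   = 99.9866·0.776291 − 84.1737·0.897250·0.550386 = 36.050896
B₀ = V₀ − E₀ = 99.9866 − 36.050896 = 63.935704
spread = −(1/T)·ln(B₀/D) − r = −(1/7.0403)·ln(63.935704/84.1737) − 0.0154 = 0.02366148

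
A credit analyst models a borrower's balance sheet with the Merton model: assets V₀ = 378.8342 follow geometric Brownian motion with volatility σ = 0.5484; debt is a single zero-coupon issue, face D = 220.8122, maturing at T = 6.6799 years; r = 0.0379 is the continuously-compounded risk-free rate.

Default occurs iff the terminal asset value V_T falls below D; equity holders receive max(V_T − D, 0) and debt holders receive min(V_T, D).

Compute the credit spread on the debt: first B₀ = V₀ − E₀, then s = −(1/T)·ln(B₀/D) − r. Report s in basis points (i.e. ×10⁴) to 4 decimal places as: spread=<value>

Apply the equity-as-call identities (strike 220.8122, horizon 6.6799 years):
d₁ = [ln(V₀/D) + (r + σ²/2)T] / (σ√T)
   = [ln(378.8342/220.8122) + (0.0379 + 0.5·0.5484²)·6.6799] / (0.5484·√6.6799)
   = [0.539786 + 1.257633] / 1.417367 = 1.268139
d₂ = d₁ − σ√T = 1.268139 − 1.417367 = -0.149228
N(d₁) = 0.897626,  N(d₂) = 0.440687,  e^(−rT) = 0.776337
E₀ = V₀·N(d₁) − D·e^(−rT)·N(d₂)
   = 378.8342·0.897626 − 220.8122·0.776337·0.440687 = 264.506759
B₀ = V₀ − E₀ = 378.8342 − 264.506759 = 114.327441
spread = −(1/T)·ln(B₀/D) − r = −(1/6.6799)·ln(114.327441/220.8122) − 0.0379 = 0.06064129
in basis points: 0.06064129 × 10⁴ = 606.4129 bp

spread=606.4129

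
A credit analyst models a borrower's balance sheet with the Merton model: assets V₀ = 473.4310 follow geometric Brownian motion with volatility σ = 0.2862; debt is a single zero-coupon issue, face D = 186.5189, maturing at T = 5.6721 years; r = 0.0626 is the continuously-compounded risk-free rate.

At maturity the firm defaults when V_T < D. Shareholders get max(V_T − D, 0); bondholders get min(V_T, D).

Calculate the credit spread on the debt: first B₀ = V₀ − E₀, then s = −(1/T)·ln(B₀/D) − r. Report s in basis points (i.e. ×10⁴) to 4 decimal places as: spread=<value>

spread=25.1412

Work the structural quantities from V₀ = 473.4310 against face 186.5189:
d₁ = [ln(V₀/D) + (r + σ²/2)T] / (σ√T)
   = [ln(473.4310/186.5189) + (0.0626 + 0.5·0.2862²)·5.6721] / (0.2862·√5.6721)
   = [0.931474 + 0.587376] / 0.681619 = 2.228297
d₂ = d₁ − σ√T = 2.228297 − 0.681619 = 1.546678
N(d₁) = 0.987070,  N(d₂) = 0.939030,  e^(−rT) = 0.701122
E₀ = V₀·N(d₁) − D·e^(−rT)·N(d₂)
   = 473.4310·0.987070 − 186.5189·0.701122·0.939030 = 344.510131
B₀ = V₀ − E₀ = 473.4310 − 344.510131 = 128.920869
spread = −(1/T)·ln(B₀/D) − r = −(1/5.6721)·ln(128.920869/186.5189) − 0.0626 = 0.00251412
in basis points: 0.00251412 × 10⁴ = 25.1412 bp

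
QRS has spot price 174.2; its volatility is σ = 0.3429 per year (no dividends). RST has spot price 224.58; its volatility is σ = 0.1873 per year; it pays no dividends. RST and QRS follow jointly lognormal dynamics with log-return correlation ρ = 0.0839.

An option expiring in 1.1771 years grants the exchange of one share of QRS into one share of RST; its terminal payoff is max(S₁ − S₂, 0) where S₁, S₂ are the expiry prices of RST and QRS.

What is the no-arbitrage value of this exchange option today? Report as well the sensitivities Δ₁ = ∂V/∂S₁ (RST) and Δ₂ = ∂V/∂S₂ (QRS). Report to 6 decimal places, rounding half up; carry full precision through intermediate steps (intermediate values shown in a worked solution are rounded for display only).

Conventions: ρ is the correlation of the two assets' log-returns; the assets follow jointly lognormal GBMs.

σ_eff = √(σ₁² + σ₂² − 2ρσ₁σ₂) = √(0.1873² + 0.3429² − 2·0.0839·0.1873·0.3429) = 0.376676
d₁ = (ln(S₁/S₂) + (q₂ − q₁ + σ_eff²/2)T) / (σ_eff√T) = (ln(224.58/174.2) + (0.0 − 0.0 + 0.070942)·1.1771) / 0.408672 = 0.825930
d₂ = d₁ − σ_eff√T = 0.825930 − 0.408672 = 0.417258
N(d₁) = 0.795578,  N(d₂) = 0.661755
V = S₁·e^{−q₁T}·N(d₁) − S₂·e^{−q₂T}·N(d₂) = 178.670932 − 115.277773 = 63.393159
Key observation: pricing in QRS-units makes this a unit-strike call on the ratio S₁/S₂ — the risk-free rate cancels and cannot affect the value.
Δ₁ = e^{−q₁T}·N(d₁) = 0.795578;  Δ₂ = −e^{−q₂T}·N(d₂) = -0.661755

exchange price = 63.393159
Δ1 = 0.795578
Δ2 = -0.661755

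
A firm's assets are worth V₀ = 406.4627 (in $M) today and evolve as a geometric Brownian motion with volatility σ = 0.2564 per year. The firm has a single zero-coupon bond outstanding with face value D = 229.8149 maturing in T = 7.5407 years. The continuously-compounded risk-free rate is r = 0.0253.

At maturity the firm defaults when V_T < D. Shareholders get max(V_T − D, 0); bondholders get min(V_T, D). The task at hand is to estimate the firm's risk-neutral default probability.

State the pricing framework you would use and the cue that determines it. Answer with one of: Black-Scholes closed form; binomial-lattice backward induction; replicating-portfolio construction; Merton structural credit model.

Key observation: the asked-for credit quantity lives on the firm's capital structure — asset value, asset volatility, debt face 229.8149 — which is the structural model's domain.

framework: Merton structural credit model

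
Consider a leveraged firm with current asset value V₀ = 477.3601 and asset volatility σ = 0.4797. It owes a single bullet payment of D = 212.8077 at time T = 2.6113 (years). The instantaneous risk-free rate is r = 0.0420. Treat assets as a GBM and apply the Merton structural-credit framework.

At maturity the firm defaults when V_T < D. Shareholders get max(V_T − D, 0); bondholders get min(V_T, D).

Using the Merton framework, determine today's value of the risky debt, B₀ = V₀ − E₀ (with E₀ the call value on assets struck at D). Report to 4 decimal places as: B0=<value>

B0=177.8007

Apply the equity-as-call identities (strike 212.8077, horizon 2.6113 years):
d₁ = [ln(V₀/D) + (r + σ²/2)T] / (σ√T)
   = [ln(477.3601/212.8077) + (0.0420 + 0.5·0.4797²)·2.6113] / (0.4797·√2.6113)
   = [0.807882 + 0.410120] / 0.775172 = 1.571267
d₂ = d₁ − σ√T = 1.571267 − 0.775172 = 0.796095
N(d₁) = 0.941940,  N(d₂) = 0.787012,  e^(−rT) = 0.896126
E₀ = V₀·N(d₁) − D·e^(−rT)·N(d₂)
   = 477.3601·0.941940 − 212.8077·0.896126·0.787012 = 299.559386
B₀ = V₀ − E₀ = 477.3601 − 299.559386 = 177.800714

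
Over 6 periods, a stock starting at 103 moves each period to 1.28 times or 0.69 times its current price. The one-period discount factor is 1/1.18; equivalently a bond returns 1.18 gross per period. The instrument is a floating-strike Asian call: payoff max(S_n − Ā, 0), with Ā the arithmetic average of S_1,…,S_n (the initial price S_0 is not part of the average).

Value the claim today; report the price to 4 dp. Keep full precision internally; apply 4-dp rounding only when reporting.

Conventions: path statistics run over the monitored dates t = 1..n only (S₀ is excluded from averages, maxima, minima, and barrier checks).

price = 33.2808

With p* = (R−d)/(u−d) = 0.8305, sum probability × payoff across the paths and divide by R^6.
Enumerate all 2^6 = 64 price paths (U = up ×1.28, D = down ×0.69); each path with k up-moves has probability p*^k·(1−p*)^(6−k).
DDDDDD: Ā=34.0862, payoff=0.0000, prob=0.000024
UDDDDD: Ā=63.2323, payoff=0.0000, prob=0.000116
DUDDDD: Ā=53.1040, payoff=0.0000, prob=0.000116
UUDDDD: Ā=98.5117, payoff=0.0000, prob=0.000569
DDUDDD: Ā=46.1154, payoff=0.0000, prob=0.000116
UDUDDD: Ā=85.5474, payoff=0.0000, prob=0.000569
DUUDDD: Ā=75.4191, payoff=0.0000, prob=0.000569
UUUDDD: Ā=139.9079, payoff=0.0000, prob=0.002789
DDDUDD: Ā=41.2933, payoff=0.0000, prob=0.000116
UDDUDD: Ā=76.6021, payoff=0.0000, prob=0.000569
DUDUDD: Ā=66.4738, payoff=0.0000, prob=0.000569
UUDUDD: Ā=123.3136, payoff=0.0000, prob=0.002789
DDUUDD: Ā=59.4852, payoff=0.0000, prob=0.000569
UDUUDD: Ā=110.3494, payoff=0.0000, prob=0.002789
DUUUDD: Ā=100.2210, payoff=0.0000, prob=0.002789
UUUUDD: Ā=185.9173, payoff=0.0000, prob=0.013667
DDDDUD: Ā=37.9661, payoff=0.0000, prob=0.000116
UDDDUD: Ā=70.4298, payoff=0.0000, prob=0.000569
DUDDUD: Ā=60.3015, payoff=0.0000, prob=0.000569
UUDDUD: Ā=111.8636, payoff=0.0000, prob=0.002789
DDUDUD: Ā=53.3129, payoff=0.0000, prob=0.000569
UDUDUD: Ā=98.8993, payoff=0.0000, prob=0.002789
DUUDUD: Ā=88.7710, payoff=0.0000, prob=0.002789
UUUDUD: Ā=164.6766, payoff=0.0000, prob=0.013667
DDDUUD: Ā=48.4908, payoff=0.0000, prob=0.000569
UDDUUD: Ā=89.9540, payoff=0.0000, prob=0.002789
DUDUUD: Ā=79.8256, payoff=0.0000, prob=0.002789
UUDUUD: Ā=148.0824, payoff=0.0000, prob=0.013667
DDUUUD: Ā=72.8371, payoff=0.0000, prob=0.002789
UDUUUD: Ā=135.1181, payoff=0.0000, prob=0.013667
DUUUUD: Ā=124.9898, payoff=6.6464, prob=0.013667
UUUUUD: Ā=231.8651, payoff=12.3296, prob=0.066968
DDDDDU: Ā=35.6703, payoff=0.0000, prob=0.000116
UDDDDU: Ā=66.1709, payoff=0.0000, prob=0.000569
DUDDDU: Ā=56.0426, payoff=0.0000, prob=0.000569
UUDDDU: Ā=103.9631, payoff=0.0000, prob=0.002789
DDUDDU: Ā=49.0540, payoff=0.0000, prob=0.000569
UDUDDU: Ā=90.9988, payoff=0.0000, prob=0.002789
DUUDDU: Ā=80.8705, payoff=0.0000, prob=0.002789
UUUDDU: Ā=150.0206, payoff=0.0000, prob=0.013667
DDDUDU: Ā=44.2319, payoff=0.0000, prob=0.000569
UDDUDU: Ā=82.0535, payoff=0.0000, prob=0.002789
DUDUDU: Ā=71.9251, payoff=0.0000, prob=0.002789
UUDUDU: Ā=133.4263, payoff=0.0000, prob=0.013667
DDUUDU: Ā=64.9366, payoff=6.0236, prob=0.002789
UDUUDU: Ā=120.4620, payoff=11.1741, prob=0.013667
DUUUDU: Ā=110.3337, payoff=21.3025, prob=0.013667
UUUUDU: Ā=204.6770, payoff=39.5176, prob=0.066968
DDDDUU: Ā=40.9047, payoff=0.0000, prob=0.000569
UDDDUU: Ā=75.8812, payoff=0.0000, prob=0.002789
DUDDUU: Ā=65.7528, payoff=5.2073, prob=0.002789
UUDDUU: Ā=121.9763, payoff=9.6599, prob=0.013667
DDUDUU: Ā=58.7643, payoff=12.1959, prob=0.002789
UDUDUU: Ā=109.0120, payoff=22.6242, prob=0.013667
DUUDUU: Ā=98.8837, payoff=32.7525, prob=0.013667
UUUDUU: Ā=183.4364, payoff=60.7583, prob=0.066968
DDDUUU: Ā=53.9422, payoff=17.0179, prob=0.002789
UDDUUU: Ā=100.0667, payoff=31.5695, prob=0.013667
DUDUUU: Ā=89.9383, payoff=41.6979, prob=0.013667
UUDUUU: Ā=166.8421, payoff=77.3526, prob=0.066968
DDUUUU: Ā=82.9498, payoff=48.6864, prob=0.013667
UDUUUU: Ā=153.8778, payoff=90.3168, prob=0.066968
DUUUUU: Ā=143.7495, payoff=100.4452, prob=0.066968
UUUUUU: Ā=266.6657, payoff=186.3330, prob=0.328144
Price = Σ prob·payoff / R^6 = 89.843277 / 2.699554 = 33.2808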